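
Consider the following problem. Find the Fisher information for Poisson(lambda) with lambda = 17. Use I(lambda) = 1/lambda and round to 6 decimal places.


Fisher information for Poisson: I(lambda) = 1/lambda.
lambda = 17.
I(lambda) = 1/17 = 0.058824

0.058824


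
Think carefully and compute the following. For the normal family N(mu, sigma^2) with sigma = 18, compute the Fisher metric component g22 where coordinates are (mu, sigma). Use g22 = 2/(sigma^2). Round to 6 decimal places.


For the 2-parameter normal family, the Fisher metric has:
  g11 = 1/sigma^2, g22 = 2/sigma^2.
sigma = 18, sigma^2 = 324.
g22 = 0.006173

0.006173


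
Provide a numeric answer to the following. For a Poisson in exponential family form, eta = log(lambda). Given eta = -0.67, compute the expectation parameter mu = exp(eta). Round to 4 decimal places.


Expectation parameter for Poisson exponential family:
mu = exp(eta).
eta = -0.67.
mu = exp(-0.67) = 0.5117

0.5117


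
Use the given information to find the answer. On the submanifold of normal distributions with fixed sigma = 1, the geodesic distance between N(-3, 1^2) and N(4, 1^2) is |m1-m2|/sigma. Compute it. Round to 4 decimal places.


On the fixed-variance normal subfamily, geodesic distance = |m1-m2|/sigma.
|-3 - 4| = 7.
sigma = 1.
d = 7/1 = 7.0000

7.0000


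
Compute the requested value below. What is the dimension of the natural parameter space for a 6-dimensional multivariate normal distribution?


Exponential family dimension calculation:
For 6-dim MVN: mean has 6 params, covariance has 6*7/2 = 21 unique entries.
Total dim = 6 + 21 = 27.

27


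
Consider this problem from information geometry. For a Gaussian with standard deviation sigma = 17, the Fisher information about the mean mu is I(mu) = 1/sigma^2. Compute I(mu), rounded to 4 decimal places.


The Fisher information for the mean of a normal distribution is I(mu) = 1/sigma^2.
sigma = 17, so sigma^2 = 289.
I(mu) = 1/289 = 0.0035

0.0035


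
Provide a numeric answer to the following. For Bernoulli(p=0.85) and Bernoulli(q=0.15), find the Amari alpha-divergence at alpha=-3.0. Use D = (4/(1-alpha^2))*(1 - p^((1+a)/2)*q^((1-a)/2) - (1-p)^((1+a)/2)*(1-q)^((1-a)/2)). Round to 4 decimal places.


Amari alpha-divergence:
D = (4/(1-alpha^2))*(1 - p^((1+a)/2)*q^((1-a)/2) - (1-p)^((1+a)/2)*(1-q)^((1-a)/2)).
alpha = -3.0, p = 0.85, q = 0.15.
e1 = (1+alpha)/2 = -1.0, e2 = (1-alpha)/2 = 2.0.
t1 = p^e1 * q^e2 = 0.85^-1.0 * 0.15^2.0 = 0.026471.
t2 = (1-p)^e1 * (1-q)^e2 = 0.15^-1.0 * 0.85^2.0 = 4.816667.
4/(1-alpha^2) = -0.5.
D = -0.5*(1 - 0.026471 - 4.816667) = 1.9216

1.9216


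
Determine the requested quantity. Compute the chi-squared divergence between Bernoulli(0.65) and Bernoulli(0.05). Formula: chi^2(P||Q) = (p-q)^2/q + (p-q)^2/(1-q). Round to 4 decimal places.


Chi-squared divergence between Bernoulli distributions:
chi^2 = (p-q)^2/q + (p-q)^2/(1-q).
p = 0.65, q = 0.05, p-q = 0.6.
(p-q)^2 = 0.36.
term1 = 0.36/0.05 = 7.2.
term2 = 0.36/0.95 = 0.378947.
chi^2 = 7.2 + 0.378947 = 7.5789

7.5789


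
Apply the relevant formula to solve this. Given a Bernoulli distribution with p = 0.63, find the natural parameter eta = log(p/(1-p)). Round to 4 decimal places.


Natural parameter for Bernoulli: eta = log(p/(1-p)).
p = 0.63, 1-p = 0.37.
p/(1-p) = 1.702703.
eta = log(1.702703) = 0.5322

0.5322


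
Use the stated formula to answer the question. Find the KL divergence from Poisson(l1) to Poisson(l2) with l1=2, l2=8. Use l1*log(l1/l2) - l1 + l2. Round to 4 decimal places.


KL divergence for Poisson:
KL = l1*log(l1/l2) - l1 + l2.
l1 = 2, l2 = 8.
log(2/8) = -1.386294.
l1*log(l1/l2) = 2 * -1.386294 = -2.772589.
KL = -2.772589 - 2 + 8 = 3.2274

3.2274


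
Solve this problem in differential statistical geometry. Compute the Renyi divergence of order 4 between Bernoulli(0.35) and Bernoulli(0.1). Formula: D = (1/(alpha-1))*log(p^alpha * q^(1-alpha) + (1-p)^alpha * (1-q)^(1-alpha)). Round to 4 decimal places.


Renyi divergence of order alpha between Bernoulli distributions:
D = (1/(alpha-1))*log(p^alpha * q^(1-alpha) + (1-p)^alpha * (1-q)^(1-alpha)).
alpha = 4, p = 0.35, q = 0.1.
p^alpha * q^(1-alpha) = 0.35^4 * 0.1^-3 = 15.00625.
(1-p)^alpha * (1-q)^(1-alpha) = 0.65^4 * 0.9^-3 = 0.244865.
sum = 15.00625 + 0.244865 = 15.251115.
D = (1/3)*log(15.251115) = 0.9082

0.9082


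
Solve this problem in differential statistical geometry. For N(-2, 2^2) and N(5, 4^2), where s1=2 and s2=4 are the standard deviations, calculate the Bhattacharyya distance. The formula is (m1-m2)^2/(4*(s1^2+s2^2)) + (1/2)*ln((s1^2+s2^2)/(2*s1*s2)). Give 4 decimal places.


Bhattacharyya distance between two Gaussians:
DB = (m1-m2)^2/(4*(s1^2+s2^2)) + (1/2)*ln((s1^2+s2^2)/(2*s1*s2)).
(m1-m2)^2 = (-7)^2 = 49.
s1^2+s2^2 = 4 + 16 = 20.
term1 = 49/80 = 0.6125.
term2 = 0.5*ln(20/16.0) = 0.111572.
DB = 0.6125 + 0.111572 = 0.7241

0.7241


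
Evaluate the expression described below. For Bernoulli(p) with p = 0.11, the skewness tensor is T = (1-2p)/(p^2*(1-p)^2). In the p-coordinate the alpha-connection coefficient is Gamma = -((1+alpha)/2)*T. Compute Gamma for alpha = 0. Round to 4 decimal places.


Skewness (Amari-Chentsov) tensor: T = (1-2p)/(p^2*(1-p)^2).
p = 0.11, 1-2p = 0.78, p^2 = 0.0121, (1-p)^2 = 0.7921.
T = 0.78/(0.0121 * 0.7921) = 81.382161.
In the p-coordinate, Gamma^(alpha) = Gamma^(0) - (alpha/2)*T with Gamma^(0) = (1/2)*g'(p) = -T/2,
so Gamma^(alpha) = -((1+alpha)/2)*T.
alpha = 0, -(1+alpha)/2 = -0.5.
Gamma = -0.5 * 81.382161 = -40.6911

-40.6911


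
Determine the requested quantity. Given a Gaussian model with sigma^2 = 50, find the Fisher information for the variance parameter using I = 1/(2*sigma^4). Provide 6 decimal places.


Fisher information for variance: I(sigma^2) = 1/(2*sigma^4).
sigma^2 = 50, so sigma^4 = 2500.
I = 1/(2*2500) = 1/5000 = 0.000200

0.000200


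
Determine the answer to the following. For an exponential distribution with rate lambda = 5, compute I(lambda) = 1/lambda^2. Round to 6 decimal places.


Fisher information for exponential: I(lambda) = 1/lambda^2.
lambda = 5, lambda^2 = 25.
I = 1/25 = 0.040000

0.040000


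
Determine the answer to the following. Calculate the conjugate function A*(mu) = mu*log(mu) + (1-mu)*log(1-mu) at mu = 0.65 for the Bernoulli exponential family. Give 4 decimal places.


Legendre transform for Bernoulli:
A*(mu) = mu*log(mu) + (1-mu)*log(1-mu).
mu = 0.65, 1-mu = 0.35.
mu*log(mu) = 0.65*log(0.65) = -0.280009.
(1-mu)*log(1-mu) = 0.35*log(0.35) = -0.367438.
A* = -0.280009 + -0.367438 = -0.6474

-0.6474


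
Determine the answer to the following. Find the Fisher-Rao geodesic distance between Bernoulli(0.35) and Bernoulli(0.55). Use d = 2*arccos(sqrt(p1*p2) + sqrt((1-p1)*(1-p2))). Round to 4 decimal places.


Geodesic distance on Bernoulli manifold:
d(p1,p2) = 2*arccos(sqrt(p1*p2) + sqrt((1-p1)*(1-p2))).
sqrt(p1*p2) = sqrt(0.35*0.55) = 0.438748.
sqrt((1-p1)*(1-p2)) = sqrt(0.65*0.45) = 0.540833.
arg = 0.438748 + 0.540833 = 0.979581.
d = 2*arccos(0.979581) = 0.4049

0.4049


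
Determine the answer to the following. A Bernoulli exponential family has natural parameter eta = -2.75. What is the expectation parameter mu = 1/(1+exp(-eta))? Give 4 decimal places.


Dual coordinate (expectation parameter) for Bernoulli:
mu = 1/(1+exp(-eta)).
eta = -2.75.
exp(-eta) = exp(2.75) = 15.642632.
mu = 1/(1+15.642632) = 0.0601

0.0601


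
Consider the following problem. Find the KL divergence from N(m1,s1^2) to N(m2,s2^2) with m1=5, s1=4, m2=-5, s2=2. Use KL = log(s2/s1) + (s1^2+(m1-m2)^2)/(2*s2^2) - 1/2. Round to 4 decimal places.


KL divergence between normal distributions:
KL = log(s2/s1) + (s1^2 + (m1-m2)^2)/(2*s2^2) - 1/2.
log(2/4) = -0.693147.
(4^2 + (5--5)^2)/(2*2^2) = (16 + 100)/8 = 14.5.
KL = -0.693147 + 14.5 - 0.5 = 13.3069

13.3069


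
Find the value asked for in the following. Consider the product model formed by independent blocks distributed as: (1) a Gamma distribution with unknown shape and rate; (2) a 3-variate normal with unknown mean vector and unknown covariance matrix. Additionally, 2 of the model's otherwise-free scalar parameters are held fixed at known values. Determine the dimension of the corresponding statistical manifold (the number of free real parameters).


The dimension of a statistical manifold equals the number of free
(independent) real parameters of the model. For a product of independent
blocks the parameter counts add.
- Gamma (shape, rate): 2.
- 3-variate normal: 3 (mean) + 3*4/2 = 6 (symmetric covariance) = 9.
Total = 2 + 9 = 11.
2 parameter(s) fixed at known values: 11 - 2 = 9.
Dimension = 9

9


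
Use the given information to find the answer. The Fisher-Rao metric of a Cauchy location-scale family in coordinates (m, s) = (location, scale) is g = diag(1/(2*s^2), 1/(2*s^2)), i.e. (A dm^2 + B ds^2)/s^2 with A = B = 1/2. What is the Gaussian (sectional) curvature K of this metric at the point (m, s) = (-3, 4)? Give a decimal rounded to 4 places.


The metric has the form g = (A dm^2 + B ds^2)/s^2 with A = 1/2, B = 1/2.
Substitute u = sqrt(A/B)*m: g = B*(du^2 + ds^2)/s^2, i.e. B times the
Poincare upper half-plane metric, which has constant Gaussian curvature -1.
Scaling a 2D metric by a constant c divides the Gaussian curvature by c,
so K = -1/B = -1/(1/2) = -2.0000 everywhere (the point (m, s) = (-3, 4) is irrelevant:
the curvature is constant).
The requested Gaussian curvature is K = -2.0000.

-2.0000


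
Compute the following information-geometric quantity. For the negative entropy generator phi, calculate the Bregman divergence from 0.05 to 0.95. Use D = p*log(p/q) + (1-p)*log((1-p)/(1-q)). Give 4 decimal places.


Bregman divergence with negative entropy generator:
D = p*log(p/q) + (1-p)*log((1-p)/(1-q)).
p = 0.05, q = 0.95.
p*log(p/q) = 0.05*log(0.05/0.95) = -0.147222.
(1-p)*log((1-p)/(1-q)) = 0.95*log(0.95/0.05) = 2.797217.
D = -0.147222 + 2.797217 = 2.6500

2.6500


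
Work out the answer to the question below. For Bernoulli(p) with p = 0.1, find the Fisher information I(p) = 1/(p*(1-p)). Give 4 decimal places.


For Bernoulli(p), Fisher information is I(p) = 1/(p*(1-p)).
p = 0.1, 1-p = 0.9.
p*(1-p) = 0.09.
I(p) = 1/0.09 = 11.1111

11.1111


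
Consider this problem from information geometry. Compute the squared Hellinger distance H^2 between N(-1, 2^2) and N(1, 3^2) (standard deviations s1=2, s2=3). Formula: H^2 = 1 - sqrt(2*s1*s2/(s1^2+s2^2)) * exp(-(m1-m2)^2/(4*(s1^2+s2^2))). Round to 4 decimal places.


Squared Hellinger distance for Gaussians:
H^2 = 1 - sqrt(2*s1*s2/(s1^2+s2^2)) * exp(-(m1-m2)^2/(4*(s1^2+s2^2))).
s1^2 = 4, s2^2 = 9, s1^2+s2^2 = 13.
sqrt(2*2*3/(13)) = 0.960769.
(m1-m2)^2 = (-2)^2 = 4.
exp(-4/(4*13)) = exp(-0.076923) = 0.925961.
H^2 = 1 - 0.960769*0.925961 = 0.1104

0.1104


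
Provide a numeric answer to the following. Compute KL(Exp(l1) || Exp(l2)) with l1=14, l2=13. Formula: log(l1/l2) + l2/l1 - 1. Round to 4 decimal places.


KL divergence for exponential family:
KL = log(l1/l2) + l2/l1 - 1.
log(14/13) = 0.074108.
13/14 = 0.928571.
KL = 0.074108 + 0.928571 - 1 = 0.0027

0.0027


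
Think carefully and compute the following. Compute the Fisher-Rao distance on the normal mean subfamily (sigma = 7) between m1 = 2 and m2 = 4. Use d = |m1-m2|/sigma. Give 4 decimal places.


On the fixed-variance normal subfamily, geodesic distance = |m1-m2|/sigma.
|2 - 4| = 2.
sigma = 7.
d = 2/7 = 0.2857

0.2857


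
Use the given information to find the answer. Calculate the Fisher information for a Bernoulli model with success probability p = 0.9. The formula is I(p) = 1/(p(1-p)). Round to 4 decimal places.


For Bernoulli(p), Fisher information is I(p) = 1/(p*(1-p)).
p = 0.9, 1-p = 0.1.
p*(1-p) = 0.09.
I(p) = 1/0.09 = 11.1111

11.1111


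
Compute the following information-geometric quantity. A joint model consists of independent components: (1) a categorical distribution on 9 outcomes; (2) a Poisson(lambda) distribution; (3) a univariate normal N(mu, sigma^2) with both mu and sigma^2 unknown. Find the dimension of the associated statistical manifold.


The dimension of a statistical manifold equals the number of free
(independent) real parameters of the model. For a product of independent
blocks the parameter counts add.
- categorical on 9 outcomes (probabilities sum to 1): 9-1 = 8.
- Poisson (lambda): 1.
- normal (mu, sigma^2): 2.
Total = 8 + 1 + 2 = 11.
Dimension = 11

11


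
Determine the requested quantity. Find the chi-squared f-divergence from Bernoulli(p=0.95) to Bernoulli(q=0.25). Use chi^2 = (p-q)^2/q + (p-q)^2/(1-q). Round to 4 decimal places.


Chi-squared divergence between Bernoulli distributions:
chi^2 = (p-q)^2/q + (p-q)^2/(1-q).
p = 0.95, q = 0.25, p-q = 0.7.
(p-q)^2 = 0.49.
term1 = 0.49/0.25 = 1.96.
term2 = 0.49/0.75 = 0.653333.
chi^2 = 1.96 + 0.653333 = 2.6133

2.6133


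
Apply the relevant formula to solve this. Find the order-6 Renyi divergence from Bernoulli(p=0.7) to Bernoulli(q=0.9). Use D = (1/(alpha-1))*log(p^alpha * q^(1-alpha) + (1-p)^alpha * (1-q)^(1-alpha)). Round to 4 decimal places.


Renyi divergence of order alpha between Bernoulli distributions:
D = (1/(alpha-1))*log(p^alpha * q^(1-alpha) + (1-p)^alpha * (1-q)^(1-alpha)).
alpha = 6, p = 0.7, q = 0.9.
p^alpha * q^(1-alpha) = 0.7^6 * 0.9^-5 = 0.19924.
(1-p)^alpha * (1-q)^(1-alpha) = 0.3^6 * 0.1^-5 = 72.9.
sum = 0.19924 + 72.9 = 73.09924.
D = (1/5)*log(73.09924) = 0.8584

0.8584


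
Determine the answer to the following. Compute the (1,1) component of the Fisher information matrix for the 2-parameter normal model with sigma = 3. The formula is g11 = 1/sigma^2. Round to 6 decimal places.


For the 2-parameter normal family, the Fisher metric has:
  g11 = 1/sigma^2, g22 = 2/sigma^2.
sigma = 3, sigma^2 = 9.
g11 = 0.111111

0.111111


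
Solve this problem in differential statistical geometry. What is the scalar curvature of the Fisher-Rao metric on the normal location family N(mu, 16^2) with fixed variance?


This family has a single free parameter, so its statistical manifold
is 1-dimensional. The Riemann curvature tensor of any 1-dimensional
Riemannian manifold vanishes identically, so R = 0.

0


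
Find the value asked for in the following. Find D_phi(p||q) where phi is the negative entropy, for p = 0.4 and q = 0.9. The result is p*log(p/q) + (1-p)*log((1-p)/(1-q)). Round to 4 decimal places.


Bregman divergence with negative entropy generator:
D = p*log(p/q) + (1-p)*log((1-p)/(1-q)).
p = 0.4, q = 0.9.
p*log(p/q) = 0.4*log(0.4/0.9) = -0.324372.
(1-p)*log((1-p)/(1-q)) = 0.6*log(0.6/0.1) = 1.075056.
D = -0.324372 + 1.075056 = 0.7507

0.7507


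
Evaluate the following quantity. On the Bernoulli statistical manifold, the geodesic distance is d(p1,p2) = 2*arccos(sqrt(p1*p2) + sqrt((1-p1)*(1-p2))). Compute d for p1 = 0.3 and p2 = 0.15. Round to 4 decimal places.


Geodesic distance on Bernoulli manifold:
d(p1,p2) = 2*arccos(sqrt(p1*p2) + sqrt((1-p1)*(1-p2))).
sqrt(p1*p2) = sqrt(0.3*0.15) = 0.212132.
sqrt((1-p1)*(1-p2)) = sqrt(0.7*0.85) = 0.771362.
arg = 0.212132 + 0.771362 = 0.983494.
d = 2*arccos(0.983494) = 0.3639

0.3639


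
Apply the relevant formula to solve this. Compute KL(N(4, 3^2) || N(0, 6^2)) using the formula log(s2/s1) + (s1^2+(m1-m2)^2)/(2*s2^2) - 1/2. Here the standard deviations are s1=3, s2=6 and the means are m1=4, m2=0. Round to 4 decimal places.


KL divergence between normal distributions:
KL = log(s2/s1) + (s1^2 + (m1-m2)^2)/(2*s2^2) - 1/2.
log(6/3) = 0.693147.
(3^2 + (4-0)^2)/(2*6^2) = (9 + 16)/72 = 0.347222.
KL = 0.693147 + 0.347222 - 0.5 = 0.5404

0.5404


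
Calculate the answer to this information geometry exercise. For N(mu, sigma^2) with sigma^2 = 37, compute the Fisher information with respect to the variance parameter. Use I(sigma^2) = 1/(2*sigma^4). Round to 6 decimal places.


Fisher information for variance: I(sigma^2) = 1/(2*sigma^4).
sigma^2 = 37, so sigma^4 = 1369.
I = 1/(2*1369) = 1/2738 = 0.000365

0.000365


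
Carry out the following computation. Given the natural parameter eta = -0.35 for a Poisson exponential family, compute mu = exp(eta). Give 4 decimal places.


Expectation parameter for Poisson exponential family:
mu = exp(eta).
eta = -0.35.
mu = exp(-0.35) = 0.7047

0.7047


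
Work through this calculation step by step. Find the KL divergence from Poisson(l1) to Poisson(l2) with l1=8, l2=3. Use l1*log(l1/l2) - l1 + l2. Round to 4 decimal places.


KL divergence for Poisson:
KL = l1*log(l1/l2) - l1 + l2.
l1 = 8, l2 = 3.
log(8/3) = 0.980829.
l1*log(l1/l2) = 8 * 0.980829 = 7.846634.
KL = 7.846634 - 8 + 3 = 2.8466

2.8466


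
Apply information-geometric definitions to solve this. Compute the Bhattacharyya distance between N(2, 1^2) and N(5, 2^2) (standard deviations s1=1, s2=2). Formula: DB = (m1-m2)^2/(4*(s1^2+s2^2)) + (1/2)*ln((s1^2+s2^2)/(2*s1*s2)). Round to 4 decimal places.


Bhattacharyya distance between two Gaussians:
DB = (m1-m2)^2/(4*(s1^2+s2^2)) + (1/2)*ln((s1^2+s2^2)/(2*s1*s2)).
(m1-m2)^2 = (-3)^2 = 9.
s1^2+s2^2 = 1 + 4 = 5.
term1 = 9/20 = 0.45.
term2 = 0.5*ln(5/4.0) = 0.111572.
DB = 0.45 + 0.111572 = 0.5616

0.5616


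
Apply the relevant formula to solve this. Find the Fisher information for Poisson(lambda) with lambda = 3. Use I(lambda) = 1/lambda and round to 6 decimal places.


Fisher information for Poisson: I(lambda) = 1/lambda.
lambda = 3.
I(lambda) = 1/3 = 0.333333

0.333333


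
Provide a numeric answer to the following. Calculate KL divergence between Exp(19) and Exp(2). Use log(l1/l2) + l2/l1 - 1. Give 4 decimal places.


KL divergence for exponential family:
KL = log(l1/l2) + l2/l1 - 1.
log(19/2) = 2.251292.
2/19 = 0.105263.
KL = 2.251292 + 0.105263 - 1 = 1.3566

1.3566


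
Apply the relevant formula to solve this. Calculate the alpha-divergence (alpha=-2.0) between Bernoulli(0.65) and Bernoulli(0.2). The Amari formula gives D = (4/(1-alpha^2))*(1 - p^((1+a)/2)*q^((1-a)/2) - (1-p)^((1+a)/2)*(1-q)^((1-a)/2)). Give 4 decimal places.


Amari alpha-divergence:
D = (4/(1-alpha^2))*(1 - p^((1+a)/2)*q^((1-a)/2) - (1-p)^((1+a)/2)*(1-q)^((1-a)/2)).
alpha = -2.0, p = 0.65, q = 0.2.
e1 = (1+alpha)/2 = -0.5, e2 = (1-alpha)/2 = 1.5.
t1 = p^e1 * q^e2 = 0.65^-0.5 * 0.2^1.5 = 0.11094.
t2 = (1-p)^e1 * (1-q)^e2 = 0.35^-0.5 * 0.8^1.5 = 1.209486.
4/(1-alpha^2) = -1.333333.
D = -1.333333*(1 - 0.11094 - 1.209486) = 0.4272

0.4272


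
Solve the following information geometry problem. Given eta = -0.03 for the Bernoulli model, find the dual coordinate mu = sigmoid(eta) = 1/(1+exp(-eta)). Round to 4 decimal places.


Dual coordinate (expectation parameter) for Bernoulli:
mu = 1/(1+exp(-eta)).
eta = -0.03.
exp(-eta) = exp(0.03) = 1.030455.
mu = 1/(1+1.030455) = 0.4925

0.4925


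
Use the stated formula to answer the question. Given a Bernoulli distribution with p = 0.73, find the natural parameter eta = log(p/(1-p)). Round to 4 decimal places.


Natural parameter for Bernoulli: eta = log(p/(1-p)).
p = 0.73, 1-p = 0.27.
p/(1-p) = 2.703704.
eta = log(2.703704) = 0.9946

0.9946


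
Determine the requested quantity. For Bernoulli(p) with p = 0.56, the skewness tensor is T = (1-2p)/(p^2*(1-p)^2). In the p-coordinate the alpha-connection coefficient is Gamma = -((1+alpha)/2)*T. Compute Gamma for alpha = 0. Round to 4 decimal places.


Skewness (Amari-Chentsov) tensor: T = (1-2p)/(p^2*(1-p)^2).
p = 0.56, 1-2p = -0.12, p^2 = 0.3136, (1-p)^2 = 0.1936.
T = -0.12/(0.3136 * 0.1936) = -1.976514.
In the p-coordinate, Gamma^(alpha) = Gamma^(0) - (alpha/2)*T with Gamma^(0) = (1/2)*g'(p) = -T/2,
so Gamma^(alpha) = -((1+alpha)/2)*T.
alpha = 0, -(1+alpha)/2 = -0.5.
Gamma = -0.5 * -1.976514 = 0.9883

0.9883


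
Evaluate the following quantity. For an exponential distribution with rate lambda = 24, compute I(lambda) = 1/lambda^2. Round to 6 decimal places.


Fisher information for exponential: I(lambda) = 1/lambda^2.
lambda = 24, lambda^2 = 576.
I = 1/576 = 0.001736

0.001736


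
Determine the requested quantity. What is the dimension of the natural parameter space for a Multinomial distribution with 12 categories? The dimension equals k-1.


Exponential family dimension calculation:
For Multinomial with k=12 categories, dim = k-1 = 11.

11


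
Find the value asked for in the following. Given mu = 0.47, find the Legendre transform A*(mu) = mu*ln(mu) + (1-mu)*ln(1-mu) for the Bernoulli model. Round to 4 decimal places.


Legendre transform for Bernoulli:
A*(mu) = mu*log(mu) + (1-mu)*log(1-mu).
mu = 0.47, 1-mu = 0.53.
mu*log(mu) = 0.47*log(0.47) = -0.354861.
(1-mu)*log(1-mu) = 0.53*log(0.53) = -0.336485.
A* = -0.354861 + -0.336485 = -0.6913

-0.6913


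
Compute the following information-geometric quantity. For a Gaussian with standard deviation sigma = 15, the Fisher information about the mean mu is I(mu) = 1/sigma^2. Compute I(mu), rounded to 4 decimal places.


The Fisher information for the mean of a normal distribution is I(mu) = 1/sigma^2.
sigma = 15, so sigma^2 = 225.
I(mu) = 1/225 = 0.0044

0.0044


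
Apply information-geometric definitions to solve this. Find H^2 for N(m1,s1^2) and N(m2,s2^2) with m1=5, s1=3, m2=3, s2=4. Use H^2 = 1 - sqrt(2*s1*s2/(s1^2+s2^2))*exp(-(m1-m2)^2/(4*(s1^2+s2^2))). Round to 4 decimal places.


Squared Hellinger distance for Gaussians:
H^2 = 1 - sqrt(2*s1*s2/(s1^2+s2^2)) * exp(-(m1-m2)^2/(4*(s1^2+s2^2))).
s1^2 = 9, s2^2 = 16, s1^2+s2^2 = 25.
sqrt(2*3*4/(25)) = 0.979796.
(m1-m2)^2 = (2)^2 = 4.
exp(-4/(4*25)) = exp(-0.04) = 0.960789.
H^2 = 1 - 0.979796*0.960789 = 0.0586

0.0586


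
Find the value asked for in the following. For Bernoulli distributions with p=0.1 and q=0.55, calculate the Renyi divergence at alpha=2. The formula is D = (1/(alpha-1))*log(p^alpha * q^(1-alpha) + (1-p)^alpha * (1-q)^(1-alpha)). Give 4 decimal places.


Renyi divergence of order alpha between Bernoulli distributions:
D = (1/(alpha-1))*log(p^alpha * q^(1-alpha) + (1-p)^alpha * (1-q)^(1-alpha)).
alpha = 2, p = 0.1, q = 0.55.
p^alpha * q^(1-alpha) = 0.1^2 * 0.55^-1 = 0.018182.
(1-p)^alpha * (1-q)^(1-alpha) = 0.9^2 * 0.45^-1 = 1.8.
sum = 0.018182 + 1.8 = 1.818182.
D = (1/1)*log(1.818182) = 0.5978

0.5978


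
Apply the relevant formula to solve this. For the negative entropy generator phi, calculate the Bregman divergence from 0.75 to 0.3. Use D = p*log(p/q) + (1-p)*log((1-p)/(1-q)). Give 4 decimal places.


Bregman divergence with negative entropy generator:
D = p*log(p/q) + (1-p)*log((1-p)/(1-q)).
p = 0.75, q = 0.3.
p*log(p/q) = 0.75*log(0.75/0.3) = 0.687218.
(1-p)*log((1-p)/(1-q)) = 0.25*log(0.25/0.7) = -0.257405.
D = 0.687218 + -0.257405 = 0.4298

0.4298


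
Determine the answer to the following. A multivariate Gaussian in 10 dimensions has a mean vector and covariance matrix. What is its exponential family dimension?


Exponential family dimension calculation:
For 10-dim MVN: mean has 10 params, covariance has 10*11/2 = 55 unique entries.
Total dim = 10 + 55 = 65.

65


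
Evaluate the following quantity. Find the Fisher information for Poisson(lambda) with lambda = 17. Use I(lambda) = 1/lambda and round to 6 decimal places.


Fisher information for Poisson: I(lambda) = 1/lambda.
lambda = 17.
I(lambda) = 1/17 = 0.058824

0.058824


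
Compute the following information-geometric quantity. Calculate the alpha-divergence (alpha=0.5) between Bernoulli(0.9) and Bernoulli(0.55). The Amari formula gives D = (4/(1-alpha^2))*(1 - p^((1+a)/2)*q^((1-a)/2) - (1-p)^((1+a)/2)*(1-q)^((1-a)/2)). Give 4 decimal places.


Amari alpha-divergence:
D = (4/(1-alpha^2))*(1 - p^((1+a)/2)*q^((1-a)/2) - (1-p)^((1+a)/2)*(1-q)^((1-a)/2)).
alpha = 0.5, p = 0.9, q = 0.55.
e1 = (1+alpha)/2 = 0.75, e2 = (1-alpha)/2 = 0.25.
t1 = p^e1 * q^e2 = 0.9^0.75 * 0.55^0.25 = 0.795743.
t2 = (1-p)^e1 * (1-q)^e2 = 0.1^0.75 * 0.45^0.25 = 0.145648.
4/(1-alpha^2) = 5.333333.
D = 5.333333*(1 - 0.795743 - 0.145648) = 0.3126

0.3126


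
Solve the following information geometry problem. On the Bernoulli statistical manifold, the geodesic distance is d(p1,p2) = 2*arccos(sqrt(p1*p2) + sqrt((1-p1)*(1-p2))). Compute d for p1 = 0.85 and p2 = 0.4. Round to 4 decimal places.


Geodesic distance on Bernoulli manifold:
d(p1,p2) = 2*arccos(sqrt(p1*p2) + sqrt((1-p1)*(1-p2))).
sqrt(p1*p2) = sqrt(0.85*0.4) = 0.583095.
sqrt((1-p1)*(1-p2)) = sqrt(0.15*0.6) = 0.3.
arg = 0.583095 + 0.3 = 0.883095.
d = 2*arccos(0.883095) = 0.9768

0.9768


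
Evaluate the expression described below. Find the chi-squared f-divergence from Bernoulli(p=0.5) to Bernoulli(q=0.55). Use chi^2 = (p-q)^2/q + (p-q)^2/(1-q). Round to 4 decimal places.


Chi-squared divergence between Bernoulli distributions:
chi^2 = (p-q)^2/q + (p-q)^2/(1-q).
p = 0.5, q = 0.55, p-q = -0.05.
(p-q)^2 = 0.0025.
term1 = 0.0025/0.55 = 0.004545.
term2 = 0.0025/0.45 = 0.005556.
chi^2 = 0.004545 + 0.005556 = 0.0101

0.0101


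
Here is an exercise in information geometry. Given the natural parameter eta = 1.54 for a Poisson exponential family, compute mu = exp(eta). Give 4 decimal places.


Expectation parameter for Poisson exponential family:
mu = exp(eta).
eta = 1.54.
mu = exp(1.54) = 4.6646

4.6646


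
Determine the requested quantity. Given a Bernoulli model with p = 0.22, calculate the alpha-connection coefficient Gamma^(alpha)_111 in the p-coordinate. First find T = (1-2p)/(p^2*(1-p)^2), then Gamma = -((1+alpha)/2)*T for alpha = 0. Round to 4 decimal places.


Skewness (Amari-Chentsov) tensor: T = (1-2p)/(p^2*(1-p)^2).
p = 0.22, 1-2p = 0.56, p^2 = 0.0484, (1-p)^2 = 0.6084.
T = 0.56/(0.0484 * 0.6084) = 19.017502.
In the p-coordinate, Gamma^(alpha) = Gamma^(0) - (alpha/2)*T with Gamma^(0) = (1/2)*g'(p) = -T/2,
so Gamma^(alpha) = -((1+alpha)/2)*T.
alpha = 0, -(1+alpha)/2 = -0.5.
Gamma = -0.5 * 19.017502 = -9.5088

-9.5088


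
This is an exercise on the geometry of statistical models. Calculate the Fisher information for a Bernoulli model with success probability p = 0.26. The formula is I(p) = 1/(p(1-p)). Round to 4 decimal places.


For Bernoulli(p), Fisher information is I(p) = 1/(p*(1-p)).
p = 0.26, 1-p = 0.74.
p*(1-p) = 0.1924.
I(p) = 1/0.1924 = 5.1975

5.1975


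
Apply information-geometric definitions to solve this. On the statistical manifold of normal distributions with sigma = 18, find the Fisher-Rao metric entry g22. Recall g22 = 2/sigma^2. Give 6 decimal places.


For the 2-parameter normal family, the Fisher metric has:
  g11 = 1/sigma^2, g22 = 2/sigma^2.
sigma = 18, sigma^2 = 324.
g22 = 0.006173

0.006173


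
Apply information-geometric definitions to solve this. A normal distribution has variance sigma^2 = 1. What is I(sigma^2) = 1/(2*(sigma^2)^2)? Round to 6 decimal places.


Fisher information for variance: I(sigma^2) = 1/(2*sigma^4).
sigma^2 = 1, so sigma^4 = 1.
I = 1/(2*1) = 1/2 = 0.500000

0.500000


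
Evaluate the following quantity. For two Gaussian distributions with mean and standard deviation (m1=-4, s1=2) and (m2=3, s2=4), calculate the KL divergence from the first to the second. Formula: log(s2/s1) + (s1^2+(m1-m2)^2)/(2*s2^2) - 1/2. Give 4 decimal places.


KL divergence between normal distributions:
KL = log(s2/s1) + (s1^2 + (m1-m2)^2)/(2*s2^2) - 1/2.
log(4/2) = 0.693147.
(2^2 + (-4-3)^2)/(2*4^2) = (4 + 49)/32 = 1.65625.
KL = 0.693147 + 1.65625 - 0.5 = 1.8494

1.8494


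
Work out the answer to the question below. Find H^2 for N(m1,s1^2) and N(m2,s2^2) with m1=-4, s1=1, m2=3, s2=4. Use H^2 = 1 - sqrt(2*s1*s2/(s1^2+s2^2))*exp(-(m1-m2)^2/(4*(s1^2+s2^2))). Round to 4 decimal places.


Squared Hellinger distance for Gaussians:
H^2 = 1 - sqrt(2*s1*s2/(s1^2+s2^2)) * exp(-(m1-m2)^2/(4*(s1^2+s2^2))).
s1^2 = 1, s2^2 = 16, s1^2+s2^2 = 17.
sqrt(2*1*4/(17)) = 0.685994.
(m1-m2)^2 = (-7)^2 = 49.
exp(-49/(4*17)) = exp(-0.720588) = 0.486466.
H^2 = 1 - 0.685994*0.486466 = 0.6663

0.6663


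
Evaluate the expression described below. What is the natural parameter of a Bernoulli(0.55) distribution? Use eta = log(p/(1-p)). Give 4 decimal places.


Natural parameter for Bernoulli: eta = log(p/(1-p)).
p = 0.55, 1-p = 0.45.
p/(1-p) = 1.222222.
eta = log(1.222222) = 0.2007

0.2007


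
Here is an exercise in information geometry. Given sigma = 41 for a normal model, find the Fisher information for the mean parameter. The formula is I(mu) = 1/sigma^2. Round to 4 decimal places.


The Fisher information for the mean of a normal distribution is I(mu) = 1/sigma^2.
sigma = 41, so sigma^2 = 1681.
I(mu) = 1/1681 = 0.0006

0.0006


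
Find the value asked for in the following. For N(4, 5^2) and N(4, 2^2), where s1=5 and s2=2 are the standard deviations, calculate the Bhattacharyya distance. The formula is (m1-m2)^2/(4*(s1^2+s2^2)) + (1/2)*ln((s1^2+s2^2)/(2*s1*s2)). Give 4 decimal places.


Bhattacharyya distance between two Gaussians:
DB = (m1-m2)^2/(4*(s1^2+s2^2)) + (1/2)*ln((s1^2+s2^2)/(2*s1*s2)).
(m1-m2)^2 = (0)^2 = 0.
s1^2+s2^2 = 25 + 4 = 29.
term1 = 0/116 = 0.0.
term2 = 0.5*ln(29/20.0) = 0.185782.
DB = 0.0 + 0.185782 = 0.1858

0.1858


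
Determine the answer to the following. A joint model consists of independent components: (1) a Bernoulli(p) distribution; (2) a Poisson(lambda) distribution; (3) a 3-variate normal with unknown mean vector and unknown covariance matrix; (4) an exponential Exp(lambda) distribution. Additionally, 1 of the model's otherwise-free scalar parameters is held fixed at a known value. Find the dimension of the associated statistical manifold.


The dimension of a statistical manifold equals the number of free
(independent) real parameters of the model. For a product of independent
blocks the parameter counts add.
- Bernoulli (p): 1.
- Poisson (lambda): 1.
- 3-variate normal: 3 (mean) + 3*4/2 = 6 (symmetric covariance) = 9.
- exponential (lambda): 1.
Total = 1 + 1 + 9 + 1 = 12.
1 parameter(s) fixed at known values: 12 - 1 = 11.
Dimension = 11

11


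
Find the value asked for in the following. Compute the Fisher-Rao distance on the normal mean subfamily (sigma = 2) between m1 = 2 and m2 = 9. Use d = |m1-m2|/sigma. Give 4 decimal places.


On the fixed-variance normal subfamily, geodesic distance = |m1-m2|/sigma.
|2 - 9| = 7.
sigma = 2.
d = 7/2 = 3.5000

3.5000


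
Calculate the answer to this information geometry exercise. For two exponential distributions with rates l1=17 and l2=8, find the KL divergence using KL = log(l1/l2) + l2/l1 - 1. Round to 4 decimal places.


KL divergence for exponential family:
KL = log(l1/l2) + l2/l1 - 1.
log(17/8) = 0.753772.
8/17 = 0.470588.
KL = 0.753772 + 0.470588 - 1 = 0.2244

0.2244


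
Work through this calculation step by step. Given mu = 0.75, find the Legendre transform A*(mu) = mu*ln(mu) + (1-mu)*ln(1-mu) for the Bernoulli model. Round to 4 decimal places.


Legendre transform for Bernoulli:
A*(mu) = mu*log(mu) + (1-mu)*log(1-mu).
mu = 0.75, 1-mu = 0.25.
mu*log(mu) = 0.75*log(0.75) = -0.215762.
(1-mu)*log(1-mu) = 0.25*log(0.25) = -0.346574.
A* = -0.215762 + -0.346574 = -0.5623

-0.5623


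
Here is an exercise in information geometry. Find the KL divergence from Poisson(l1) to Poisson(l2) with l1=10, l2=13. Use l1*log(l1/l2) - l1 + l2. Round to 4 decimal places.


KL divergence for Poisson:
KL = l1*log(l1/l2) - l1 + l2.
l1 = 10, l2 = 13.
log(10/13) = -0.262364.
l1*log(l1/l2) = 10 * -0.262364 = -2.623643.
KL = -2.623643 - 10 + 13 = 0.3764

0.3764


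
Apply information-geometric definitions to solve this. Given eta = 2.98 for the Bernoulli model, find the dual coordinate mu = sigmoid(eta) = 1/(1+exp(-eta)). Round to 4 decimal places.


Dual coordinate (expectation parameter) for Bernoulli:
mu = 1/(1+exp(-eta)).
eta = 2.98.
exp(-eta) = exp(-2.98) = 0.050793.
mu = 1/(1+0.050793) = 0.9517

0.9517


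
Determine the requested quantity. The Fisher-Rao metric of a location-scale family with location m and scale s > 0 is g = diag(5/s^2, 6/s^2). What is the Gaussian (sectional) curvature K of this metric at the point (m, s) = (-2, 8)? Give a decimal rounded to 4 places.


The metric has the form g = (A dm^2 + B ds^2)/s^2 with A = 5, B = 6.
Substitute u = sqrt(A/B)*m: g = B*(du^2 + ds^2)/s^2, i.e. B times the
Poincare upper half-plane metric, which has constant Gaussian curvature -1.
Scaling a 2D metric by a constant c divides the Gaussian curvature by c,
so K = -1/B = -1/(6) = -0.1667 everywhere (the point (m, s) = (-2, 8) is irrelevant:
the curvature is constant).
The requested Gaussian curvature is K = -0.1667.

-0.1667


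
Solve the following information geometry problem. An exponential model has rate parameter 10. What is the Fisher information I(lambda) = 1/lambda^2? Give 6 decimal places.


Fisher information for exponential: I(lambda) = 1/lambda^2.
lambda = 10, lambda^2 = 100.
I = 1/100 = 0.010000

0.010000


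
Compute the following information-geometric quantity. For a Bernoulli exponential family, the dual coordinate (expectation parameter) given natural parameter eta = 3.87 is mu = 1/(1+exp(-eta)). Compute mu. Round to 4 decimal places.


Dual coordinate (expectation parameter) for Bernoulli:
mu = 1/(1+exp(-eta)).
eta = 3.87.
exp(-eta) = exp(-3.87) = 0.020858.
mu = 1/(1+0.020858) = 0.9796

0.9796


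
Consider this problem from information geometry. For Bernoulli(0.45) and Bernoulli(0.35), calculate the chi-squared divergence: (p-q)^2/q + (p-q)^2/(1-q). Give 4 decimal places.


Chi-squared divergence between Bernoulli distributions:
chi^2 = (p-q)^2/q + (p-q)^2/(1-q).
p = 0.45, q = 0.35, p-q = 0.1.
(p-q)^2 = 0.01.
term1 = 0.01/0.35 = 0.028571.
term2 = 0.01/0.65 = 0.015385.
chi^2 = 0.028571 + 0.015385 = 0.0440

0.0440


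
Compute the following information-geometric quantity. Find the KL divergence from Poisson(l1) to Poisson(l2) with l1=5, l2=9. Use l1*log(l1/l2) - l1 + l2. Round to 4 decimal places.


KL divergence for Poisson:
KL = l1*log(l1/l2) - l1 + l2.
l1 = 5, l2 = 9.
log(5/9) = -0.587787.
l1*log(l1/l2) = 5 * -0.587787 = -2.938933.
KL = -2.938933 - 5 + 9 = 1.0611

1.0611


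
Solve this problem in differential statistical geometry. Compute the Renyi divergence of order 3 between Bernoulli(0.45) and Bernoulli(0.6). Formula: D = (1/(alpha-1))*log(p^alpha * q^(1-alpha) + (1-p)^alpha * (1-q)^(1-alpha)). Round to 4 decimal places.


Renyi divergence of order alpha between Bernoulli distributions:
D = (1/(alpha-1))*log(p^alpha * q^(1-alpha) + (1-p)^alpha * (1-q)^(1-alpha)).
alpha = 3, p = 0.45, q = 0.6.
p^alpha * q^(1-alpha) = 0.45^3 * 0.6^-2 = 0.253125.
(1-p)^alpha * (1-q)^(1-alpha) = 0.55^3 * 0.4^-2 = 1.039844.
sum = 0.253125 + 1.039844 = 1.292969.
D = (1/2)*log(1.292969) = 0.1285

0.1285


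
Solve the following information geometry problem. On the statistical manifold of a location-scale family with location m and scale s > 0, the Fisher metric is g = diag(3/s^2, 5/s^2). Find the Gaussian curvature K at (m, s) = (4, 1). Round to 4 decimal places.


The metric has the form g = (A dm^2 + B ds^2)/s^2 with A = 3, B = 5.
Substitute u = sqrt(A/B)*m: g = B*(du^2 + ds^2)/s^2, i.e. B times the
Poincare upper half-plane metric, which has constant Gaussian curvature -1.
Scaling a 2D metric by a constant c divides the Gaussian curvature by c,
so K = -1/B = -1/(5) = -0.2000 everywhere (the point (m, s) = (4, 1) is irrelevant:
the curvature is constant).
The requested Gaussian curvature is K = -0.2000.

-0.2000


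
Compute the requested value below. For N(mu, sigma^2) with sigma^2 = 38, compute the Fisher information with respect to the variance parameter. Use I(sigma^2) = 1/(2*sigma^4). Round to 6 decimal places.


Fisher information for variance: I(sigma^2) = 1/(2*sigma^4).
sigma^2 = 38, so sigma^4 = 1444.
I = 1/(2*1444) = 1/2888 = 0.000346

0.000346


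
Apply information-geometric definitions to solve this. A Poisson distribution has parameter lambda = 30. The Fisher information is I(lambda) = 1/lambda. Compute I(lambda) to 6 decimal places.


Fisher information for Poisson: I(lambda) = 1/lambda.
lambda = 30.
I(lambda) = 1/30 = 0.033333

0.033333


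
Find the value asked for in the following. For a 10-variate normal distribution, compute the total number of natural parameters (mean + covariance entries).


Exponential family dimension calculation:
For 10-dim MVN: mean has 10 params, covariance has 10*11/2 = 55 unique entries.
Total dim = 10 + 55 = 65.

65


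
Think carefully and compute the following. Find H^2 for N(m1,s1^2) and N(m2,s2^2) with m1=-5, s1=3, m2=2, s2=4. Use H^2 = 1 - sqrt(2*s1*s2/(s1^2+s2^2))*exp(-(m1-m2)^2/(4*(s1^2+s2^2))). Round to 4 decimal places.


Squared Hellinger distance for Gaussians:
H^2 = 1 - sqrt(2*s1*s2/(s1^2+s2^2)) * exp(-(m1-m2)^2/(4*(s1^2+s2^2))).
s1^2 = 9, s2^2 = 16, s1^2+s2^2 = 25.
sqrt(2*3*4/(25)) = 0.979796.
(m1-m2)^2 = (-7)^2 = 49.
exp(-49/(4*25)) = exp(-0.49) = 0.612626.
H^2 = 1 - 0.979796*0.612626 = 0.3998

0.3998


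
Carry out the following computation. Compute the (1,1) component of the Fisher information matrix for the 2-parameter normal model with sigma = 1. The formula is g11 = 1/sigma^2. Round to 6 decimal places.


For the 2-parameter normal family, the Fisher metric has:
  g11 = 1/sigma^2, g22 = 2/sigma^2.
sigma = 1, sigma^2 = 1.
g11 = 1.000000

1.000000


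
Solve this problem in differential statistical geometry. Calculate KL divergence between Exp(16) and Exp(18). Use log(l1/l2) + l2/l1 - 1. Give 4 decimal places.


KL divergence for exponential family:
KL = log(l1/l2) + l2/l1 - 1.
log(16/18) = -0.117783.
18/16 = 1.125.
KL = -0.117783 + 1.125 - 1 = 0.0072

0.0072


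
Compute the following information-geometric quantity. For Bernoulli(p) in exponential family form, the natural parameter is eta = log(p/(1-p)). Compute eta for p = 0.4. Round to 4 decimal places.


Natural parameter for Bernoulli: eta = log(p/(1-p)).
p = 0.4, 1-p = 0.6.
p/(1-p) = 0.666667.
eta = log(0.666667) = -0.4055

-0.4055


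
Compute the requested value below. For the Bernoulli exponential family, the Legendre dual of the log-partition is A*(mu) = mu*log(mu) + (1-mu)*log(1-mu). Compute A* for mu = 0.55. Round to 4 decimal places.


Legendre transform for Bernoulli:
A*(mu) = mu*log(mu) + (1-mu)*log(1-mu).
mu = 0.55, 1-mu = 0.45.
mu*log(mu) = 0.55*log(0.55) = -0.32881.
(1-mu)*log(1-mu) = 0.45*log(0.45) = -0.359328.
A* = -0.32881 + -0.359328 = -0.6881

-0.6881


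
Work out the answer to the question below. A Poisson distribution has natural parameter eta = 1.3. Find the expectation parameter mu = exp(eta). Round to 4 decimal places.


Expectation parameter for Poisson exponential family:
mu = exp(eta).
eta = 1.3.
mu = exp(1.3) = 3.6693

3.6693


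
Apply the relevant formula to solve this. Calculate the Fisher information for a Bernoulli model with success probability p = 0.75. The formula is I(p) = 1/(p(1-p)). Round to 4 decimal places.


For Bernoulli(p), Fisher information is I(p) = 1/(p*(1-p)).
p = 0.75, 1-p = 0.25.
p*(1-p) = 0.1875.
I(p) = 1/0.1875 = 5.3333

5.3333


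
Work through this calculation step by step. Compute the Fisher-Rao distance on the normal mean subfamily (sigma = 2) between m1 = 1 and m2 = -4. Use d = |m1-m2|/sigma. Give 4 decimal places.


On the fixed-variance normal subfamily, geodesic distance = |m1-m2|/sigma.
|1 - -4| = 5.
sigma = 2.
d = 5/2 = 2.5000

2.5000


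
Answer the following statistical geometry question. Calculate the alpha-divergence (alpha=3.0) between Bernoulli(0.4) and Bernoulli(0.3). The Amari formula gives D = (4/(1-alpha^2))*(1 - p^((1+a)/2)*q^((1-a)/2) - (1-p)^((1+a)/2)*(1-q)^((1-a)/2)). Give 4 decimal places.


Amari alpha-divergence:
D = (4/(1-alpha^2))*(1 - p^((1+a)/2)*q^((1-a)/2) - (1-p)^((1+a)/2)*(1-q)^((1-a)/2)).
alpha = 3.0, p = 0.4, q = 0.3.
e1 = (1+alpha)/2 = 2.0, e2 = (1-alpha)/2 = -1.0.
t1 = p^e1 * q^e2 = 0.4^2.0 * 0.3^-1.0 = 0.533333.
t2 = (1-p)^e1 * (1-q)^e2 = 0.6^2.0 * 0.7^-1.0 = 0.514286.
4/(1-alpha^2) = -0.5.
D = -0.5*(1 - 0.533333 - 0.514286) = 0.0238

0.0238


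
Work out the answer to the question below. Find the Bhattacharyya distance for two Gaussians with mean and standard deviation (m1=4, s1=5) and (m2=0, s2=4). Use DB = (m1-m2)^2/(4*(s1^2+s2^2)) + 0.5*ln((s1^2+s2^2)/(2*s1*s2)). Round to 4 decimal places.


Bhattacharyya distance between two Gaussians:
DB = (m1-m2)^2/(4*(s1^2+s2^2)) + (1/2)*ln((s1^2+s2^2)/(2*s1*s2)).
(m1-m2)^2 = (4)^2 = 16.
s1^2+s2^2 = 25 + 16 = 41.
term1 = 16/164 = 0.097561.
term2 = 0.5*ln(41/40.0) = 0.012346.
DB = 0.097561 + 0.012346 = 0.1099

0.1099
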